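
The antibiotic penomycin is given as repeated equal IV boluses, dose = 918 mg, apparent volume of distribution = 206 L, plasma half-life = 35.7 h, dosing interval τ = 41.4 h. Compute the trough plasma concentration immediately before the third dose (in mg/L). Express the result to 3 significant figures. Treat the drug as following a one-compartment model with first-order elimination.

2.89 mg/L

C₀ per dose = Dose / Vd = 918 / 206 = 4.456 mg/L
k = ln2 / t½ = 0.693147 / 35.7 = 0.01942 h⁻¹
Fraction remaining after one interval: r = e^(−kτ) = e^(−0.01942 × 41.4) = 0.4475
Before dose 3, 2 doses have been given (aged 1τ, 2τ).
C_trough = C₀ × (r + r²) = 4.456 × (0.4475 + 0.2003) = 2.887 mg/L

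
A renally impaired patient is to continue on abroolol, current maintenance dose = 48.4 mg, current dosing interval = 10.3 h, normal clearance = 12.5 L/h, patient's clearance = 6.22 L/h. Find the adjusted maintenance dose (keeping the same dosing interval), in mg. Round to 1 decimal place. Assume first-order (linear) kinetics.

24.1 mg

To keep the same average steady-state level, dosing rate must scale with clearance.
CL ratio = 6.22 / 12.5 = 0.4976
New dose (same interval) = 48.4 × 0.4976 = 24.08 mg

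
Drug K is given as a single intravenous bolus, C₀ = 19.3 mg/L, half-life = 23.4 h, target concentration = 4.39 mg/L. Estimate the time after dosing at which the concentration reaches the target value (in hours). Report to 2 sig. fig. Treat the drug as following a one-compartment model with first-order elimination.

50 h

k = ln2 / t½ = 0.693147 / 23.4 = 0.02962 h⁻¹
t = ln(C₀ / C) / k = ln(19.30 / 4.39) / 0.02962
  = ln(4.396) / 0.02962 = 1.481 / 0.02962 = 50.00 h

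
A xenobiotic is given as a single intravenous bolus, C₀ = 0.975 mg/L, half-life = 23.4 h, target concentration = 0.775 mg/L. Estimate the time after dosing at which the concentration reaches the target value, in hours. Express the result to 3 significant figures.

7.75 h

k = ln2 / t½ = 0.693147 / 23.4 = 0.02962 h⁻¹
t = ln(C₀ / C) / k = ln(0.9750 / 0.775) / 0.02962
  = ln(1.258) / 0.02962 = 0.2295 / 0.02962 = 7.748 h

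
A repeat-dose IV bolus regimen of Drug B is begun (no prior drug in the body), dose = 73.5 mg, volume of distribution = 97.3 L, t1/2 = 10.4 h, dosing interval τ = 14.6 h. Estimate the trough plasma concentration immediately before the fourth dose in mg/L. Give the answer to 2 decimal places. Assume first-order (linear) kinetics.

C₀ per dose = Dose / Vd = 73.5 / 97.3 = 0.7554 mg/L
k = ln2 / t½ = 0.693147 / 10.4 = 0.06665 h⁻¹
Fraction remaining after one interval: r = e^(−kτ) = e^(−0.06665 × 14.6) = 0.3779
Before dose 4, 3 doses have been given (aged 1τ, 2τ, 3τ).
C_trough = C₀ × (r + r² + … + r^3) = C₀ × r(1−r^3)/(1−r)
        = 0.7554 × 0.3779 × (1 − 0.05397) / (1 − 0.3779) = 0.4341 mg/L

0.43 mg/L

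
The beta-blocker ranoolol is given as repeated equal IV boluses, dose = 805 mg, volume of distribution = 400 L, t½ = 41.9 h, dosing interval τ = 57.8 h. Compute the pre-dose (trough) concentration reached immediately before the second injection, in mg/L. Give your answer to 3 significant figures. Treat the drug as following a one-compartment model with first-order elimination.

0.774 mg/L

C₀ per dose = Dose / Vd = 805 / 400 = 2.013 mg/L
k = ln2 / t½ = 0.693147 / 41.9 = 0.01654 h⁻¹
Fraction remaining after one interval: r = e^(−kτ) = e^(−0.01654 × 57.8) = 0.3844
Before dose 2, 1 dose has been given (aged 1τ).
C_trough = C₀ × r = 2.013 × 0.3844 = 0.7738 mg/L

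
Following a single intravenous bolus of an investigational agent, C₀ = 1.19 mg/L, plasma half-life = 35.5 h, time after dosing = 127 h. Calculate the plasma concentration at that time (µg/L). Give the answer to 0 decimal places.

k = ln2 / t½ = 0.693147 / 35.5 = 0.01953 h⁻¹
C = C₀ · e^(−k·t) = 1.190 × e^(−0.01953 × 127)
  = 1.190 × 0.08372 = 0.09963 mg/L
Convert: 0.09963 mg/L × 1000 = 99.63 µg/L

100 µg/L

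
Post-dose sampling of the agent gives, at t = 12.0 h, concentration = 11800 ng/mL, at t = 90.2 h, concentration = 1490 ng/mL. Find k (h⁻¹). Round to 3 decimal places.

0.026 h⁻¹

k = ln(C₁/C₂) / (t₂ − t₁) = ln(11800/1490) / (90.2 − 12.0)
  = 2.069 / 78.20 = 0.02646 h⁻¹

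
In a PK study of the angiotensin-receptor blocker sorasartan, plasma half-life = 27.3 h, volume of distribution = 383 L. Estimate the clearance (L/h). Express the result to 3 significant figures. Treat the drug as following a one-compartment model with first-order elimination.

k = ln2 / t½ = 0.693147 / 27.3 = 0.02539 h⁻¹
CL = k × Vd = 0.02539 × 383 = 9.724 L/h

9.72 L/h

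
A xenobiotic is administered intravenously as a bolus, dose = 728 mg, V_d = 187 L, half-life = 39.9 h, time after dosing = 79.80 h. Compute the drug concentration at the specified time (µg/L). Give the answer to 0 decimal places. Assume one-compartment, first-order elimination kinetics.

C₀ = Dose / Vd = 728.0 / 187 = 3.893 mg/L
k = ln2 / t½ = 0.693147 / 39.9 = 0.01737 h⁻¹
t / t½ = 79.80 / 39.9 = 2 half-lives
C = C₀ × (1/2)^2 = 3.893 × 0.2500 = 0.9733 mg/L
Convert: 0.9733 mg/L × 1000 = 973.3 µg/L

973 µg/L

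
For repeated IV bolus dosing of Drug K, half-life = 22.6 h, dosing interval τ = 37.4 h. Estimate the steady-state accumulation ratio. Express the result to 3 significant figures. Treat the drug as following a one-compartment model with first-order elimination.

1.47

k = ln2 / t½ = 0.693147 / 22.6 = 0.03067 h⁻¹
e^(−kτ) = e^(−0.03067 × 37.4) = 0.3176
Accumulation ratio R = 1 / (1 − e^(−kτ)) = 1 / (1 − 0.3176) = 1.465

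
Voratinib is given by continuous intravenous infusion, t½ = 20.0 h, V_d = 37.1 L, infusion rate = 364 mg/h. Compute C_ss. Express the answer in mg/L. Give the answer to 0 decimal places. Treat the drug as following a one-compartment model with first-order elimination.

k = ln2 / t½ = 0.693147 / 20.0 = 0.03466 h⁻¹
CL = k × Vd = 0.03466 × 37.1 = 1.286 L/h
At steady state Css = R₀ / CL = 364 / 1.286 = 283.0 mg/L

283 mg/L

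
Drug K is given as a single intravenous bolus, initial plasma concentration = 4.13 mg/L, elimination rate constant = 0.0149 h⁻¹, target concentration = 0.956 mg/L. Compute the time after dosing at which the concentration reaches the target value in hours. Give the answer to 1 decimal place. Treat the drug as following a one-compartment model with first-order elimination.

98.2 h

t = ln(C₀ / C) / k = ln(4.130 / 0.956) / 0.01490
  = ln(4.320) / 0.01490 = 1.463 / 0.01490 = 98.19 h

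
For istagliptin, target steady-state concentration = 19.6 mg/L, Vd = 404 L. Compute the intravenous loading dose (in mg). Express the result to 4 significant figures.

7918 mg

LD = Css × Vd = 19.6 × 404 = 7918 mg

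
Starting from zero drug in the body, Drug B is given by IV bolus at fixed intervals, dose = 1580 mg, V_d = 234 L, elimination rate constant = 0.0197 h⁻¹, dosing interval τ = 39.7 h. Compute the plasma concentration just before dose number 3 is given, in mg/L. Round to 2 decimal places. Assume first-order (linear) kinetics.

4.50 mg/L

C₀ per dose = Dose / Vd = 1580 / 234 = 6.752 mg/L
Fraction remaining after one interval: r = e^(−kτ) = e^(−0.01970 × 39.7) = 0.4574
Before dose 3, 2 doses have been given (aged 1τ, 2τ).
C_trough = C₀ × (r + r²) = 6.752 × (0.4574 + 0.2092) = 4.501 mg/L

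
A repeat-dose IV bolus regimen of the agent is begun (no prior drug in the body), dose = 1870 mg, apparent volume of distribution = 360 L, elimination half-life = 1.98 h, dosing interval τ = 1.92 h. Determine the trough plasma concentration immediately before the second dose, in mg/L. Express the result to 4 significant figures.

2.652 mg/L

C₀ per dose = Dose / Vd = 1870 / 360 = 5.194 mg/L
k = ln2 / t½ = 0.693147 / 1.98 = 0.3501 h⁻¹
Fraction remaining after one interval: r = e^(−kτ) = e^(−0.3501 × 1.92) = 0.5106
Before dose 2, 1 dose has been given (aged 1τ).
C_trough = C₀ × r = 5.194 × 0.5106 = 2.652 mg/L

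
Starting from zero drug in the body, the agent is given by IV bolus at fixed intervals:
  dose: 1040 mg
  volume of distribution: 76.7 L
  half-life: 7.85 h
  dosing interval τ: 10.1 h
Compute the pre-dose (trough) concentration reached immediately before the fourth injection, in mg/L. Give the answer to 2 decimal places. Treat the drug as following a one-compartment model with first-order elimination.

C₀ per dose = Dose / Vd = 1040 / 76.7 = 13.56 mg/L
k = ln2 / t½ = 0.693147 / 7.85 = 0.08830 h⁻¹
Fraction remaining after one interval: r = e^(−kτ) = e^(−0.08830 × 10.1) = 0.4099
Before dose 4, 3 doses have been given (aged 1τ, 2τ, 3τ).
C_trough = C₀ × (r + r² + … + r^3) = C₀ × r(1−r^3)/(1−r)
        = 13.56 × 0.4099 × (1 − 0.06887) / (1 − 0.4099) = 8.770 mg/L

8.77 mg/L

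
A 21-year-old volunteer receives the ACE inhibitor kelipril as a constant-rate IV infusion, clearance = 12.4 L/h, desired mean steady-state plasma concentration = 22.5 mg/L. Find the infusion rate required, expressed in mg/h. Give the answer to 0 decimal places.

279 mg/h

At steady state, infusion rate R₀ = Css × CL = 22.5 × 12.40 = 279.0 mg/h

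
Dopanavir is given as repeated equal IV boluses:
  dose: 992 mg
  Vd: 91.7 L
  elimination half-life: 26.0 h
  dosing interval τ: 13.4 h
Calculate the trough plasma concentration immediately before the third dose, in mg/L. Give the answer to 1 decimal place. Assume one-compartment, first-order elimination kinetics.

C₀ per dose = Dose / Vd = 992 / 91.7 = 10.82 mg/L
k = ln2 / t½ = 0.693147 / 26.0 = 0.02666 h⁻¹
Fraction remaining after one interval: r = e^(−kτ) = e^(−0.02666 × 13.4) = 0.6996
Before dose 3, 2 doses have been given (aged 1τ, 2τ).
C_trough = C₀ × (r + r²) = 10.82 × (0.6996 + 0.4894) = 12.86 mg/L

12.9 mg/L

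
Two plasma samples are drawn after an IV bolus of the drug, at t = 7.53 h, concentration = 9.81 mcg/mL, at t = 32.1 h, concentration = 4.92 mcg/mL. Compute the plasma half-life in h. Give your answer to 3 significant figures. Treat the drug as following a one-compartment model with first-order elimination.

24.7 h

k = ln(C₁/C₂) / (t₂ − t₁) = ln(9.81/4.92) / (32.1 − 7.53)
  = 0.6901 / 24.57 = 0.02809 h⁻¹
t½ = ln2 / k = 0.693147 / 0.02809 = 24.68 h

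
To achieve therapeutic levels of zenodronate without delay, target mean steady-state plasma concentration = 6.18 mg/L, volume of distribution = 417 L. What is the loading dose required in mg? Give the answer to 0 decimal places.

2577 mg

LD = Css × Vd = 6.18 × 417 = 2577 mg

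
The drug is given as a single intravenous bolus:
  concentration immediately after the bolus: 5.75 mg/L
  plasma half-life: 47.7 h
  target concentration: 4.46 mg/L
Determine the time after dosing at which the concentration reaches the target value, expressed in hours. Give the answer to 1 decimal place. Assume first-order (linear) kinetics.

17.5 h

k = ln2 / t½ = 0.693147 / 47.7 = 0.01453 h⁻¹
t = ln(C₀ / C) / k = ln(5.750 / 4.46) / 0.01453
  = ln(1.289) / 0.01453 = 0.2539 / 0.01453 = 17.47 h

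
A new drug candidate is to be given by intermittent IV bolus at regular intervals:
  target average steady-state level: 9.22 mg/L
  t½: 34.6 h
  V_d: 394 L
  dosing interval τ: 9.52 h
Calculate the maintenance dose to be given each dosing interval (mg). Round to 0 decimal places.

k = ln2 / t½ = 0.693147 / 34.6 = 0.02003 h⁻¹
CL = k × Vd = 0.02003 × 394 = 7.892 L/h
At steady state, Dose/τ = Css × CL.
Dose = Css × CL × τ = 9.22 × 7.892 × 9.52 = 692.7 mg

693 mg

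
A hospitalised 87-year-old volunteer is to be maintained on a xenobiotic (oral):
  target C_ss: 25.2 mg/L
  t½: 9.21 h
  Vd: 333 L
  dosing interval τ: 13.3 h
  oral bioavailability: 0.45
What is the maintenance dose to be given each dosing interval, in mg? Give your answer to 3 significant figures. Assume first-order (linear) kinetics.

18700 mg

k = ln2 / t½ = 0.693147 / 9.21 = 0.07526 h⁻¹
CL = k × Vd = 0.07526 × 333 = 25.06 L/h
At steady state, F × (Dose/τ) = Css × CL.
Dose = Css × CL × τ / F = 25.2 × 25.06 × 13.3 / 0.45 = 18660 mg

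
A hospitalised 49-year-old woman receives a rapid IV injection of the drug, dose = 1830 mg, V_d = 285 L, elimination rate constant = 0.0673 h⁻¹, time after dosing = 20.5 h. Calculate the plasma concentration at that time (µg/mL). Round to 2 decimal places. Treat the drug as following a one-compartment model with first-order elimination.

C₀ = Dose / Vd = 1830 / 285 = 6.421 mg/L
C = C₀ · e^(−k·t) = 6.421 × e^(−0.06730 × 20.5)
  = 6.421 × 0.2517 = 1.616 mg/L
(1.616 mg/L = 1.616 µg/mL)

1.62 µg/mL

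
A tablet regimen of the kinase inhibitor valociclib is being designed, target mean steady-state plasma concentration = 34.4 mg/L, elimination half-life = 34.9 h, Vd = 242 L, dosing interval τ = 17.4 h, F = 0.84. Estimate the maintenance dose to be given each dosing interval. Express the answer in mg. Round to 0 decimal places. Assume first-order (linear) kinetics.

k = ln2 / t½ = 0.693147 / 34.9 = 0.01986 h⁻¹
CL = k × Vd = 0.01986 × 242 = 4.806 L/h
At steady state, F × (Dose/τ) = Css × CL.
Dose = Css × CL × τ / F = 34.4 × 4.806 × 17.4 / 0.84 = 3425 mg

3425 mg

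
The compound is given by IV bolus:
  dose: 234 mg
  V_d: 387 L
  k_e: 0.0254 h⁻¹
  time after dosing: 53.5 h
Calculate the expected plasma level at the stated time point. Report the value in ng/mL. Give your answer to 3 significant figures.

C₀ = Dose / Vd = 234.0 / 387 = 0.6047 mg/L
C = C₀ · e^(−k·t) = 0.6047 × e^(−0.02540 × 53.5)
  = 0.6047 × 0.2569 = 0.1553 mg/L
Convert: 0.1553 mg/L × 1000 = 155.3 ng/mL

155 ng/mL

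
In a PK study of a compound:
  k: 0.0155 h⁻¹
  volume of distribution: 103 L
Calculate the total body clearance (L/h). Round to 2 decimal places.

1.60 L/h

CL = k × Vd = 0.0155 × 103 = 1.597 L/h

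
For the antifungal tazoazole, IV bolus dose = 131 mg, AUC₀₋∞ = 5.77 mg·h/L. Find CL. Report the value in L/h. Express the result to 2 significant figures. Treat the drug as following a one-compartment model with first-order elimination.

CL = Dose / AUC = 131 / 5.77 = 22.70 L/h

23 L/h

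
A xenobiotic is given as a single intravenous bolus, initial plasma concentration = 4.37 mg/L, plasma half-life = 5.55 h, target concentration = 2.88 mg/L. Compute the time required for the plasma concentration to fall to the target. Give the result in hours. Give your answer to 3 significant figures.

3.34 h

k = ln2 / t½ = 0.693147 / 5.55 = 0.1249 h⁻¹
t = ln(C₀ / C) / k = ln(4.370 / 2.88) / 0.1249
  = ln(1.517) / 0.1249 = 0.4167 / 0.1249 = 3.336 h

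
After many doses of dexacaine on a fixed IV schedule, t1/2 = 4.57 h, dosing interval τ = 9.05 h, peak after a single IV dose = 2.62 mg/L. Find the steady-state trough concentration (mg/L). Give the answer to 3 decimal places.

k = ln2 / t½ = 0.693147 / 4.57 = 0.1517 h⁻¹
e^(−kτ) = e^(−0.1517 × 9.05) = 0.2534
Accumulation ratio R = 1 / (1 − e^(−kτ)) = 1 / (1 − 0.2534) = 1.339
Steady-state trough = C₀ × R × e^(−kτ) = 2.62 × 1.339 × 0.2534 = 0.8890 mg/L

0.889 mg/L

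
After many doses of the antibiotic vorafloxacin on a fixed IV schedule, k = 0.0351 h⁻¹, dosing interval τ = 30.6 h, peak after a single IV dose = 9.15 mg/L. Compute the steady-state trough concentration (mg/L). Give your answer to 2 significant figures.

4.7 mg/L

e^(−kτ) = e^(−0.03510 × 30.6) = 0.3416
Accumulation ratio R = 1 / (1 − e^(−kτ)) = 1 / (1 − 0.3416) = 1.519
Steady-state trough = C₀ × R × e^(−kτ) = 9.15 × 1.519 × 0.3416 = 4.748 mg/L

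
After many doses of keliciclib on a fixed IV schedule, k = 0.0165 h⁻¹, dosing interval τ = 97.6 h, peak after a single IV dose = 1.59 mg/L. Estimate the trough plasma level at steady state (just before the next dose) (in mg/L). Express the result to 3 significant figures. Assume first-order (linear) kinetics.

0.397 mg/L

e^(−kτ) = e^(−0.01650 × 97.6) = 0.1998
Accumulation ratio R = 1 / (1 − e^(−kτ)) = 1 / (1 − 0.1998) = 1.250
Steady-state trough = C₀ × R × e^(−kτ) = 1.59 × 1.250 × 0.1998 = 0.3971 mg/L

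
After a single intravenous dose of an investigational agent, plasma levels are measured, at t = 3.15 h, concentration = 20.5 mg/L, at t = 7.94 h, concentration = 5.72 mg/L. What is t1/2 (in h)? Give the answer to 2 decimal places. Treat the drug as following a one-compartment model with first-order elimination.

k = ln(C₁/C₂) / (t₂ − t₁) = ln(20.5/5.72) / (7.94 − 3.15)
  = 1.276 / 4.790 = 0.2664 h⁻¹
t½ = ln2 / k = 0.693147 / 0.2664 = 2.602 h

2.60 h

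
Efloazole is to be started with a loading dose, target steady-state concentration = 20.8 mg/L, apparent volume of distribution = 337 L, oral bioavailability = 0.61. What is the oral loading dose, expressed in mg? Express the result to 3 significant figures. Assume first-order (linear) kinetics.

LD = Css × Vd / F = 20.8 × 337 / 0.61 = 11490 mg

11500 mg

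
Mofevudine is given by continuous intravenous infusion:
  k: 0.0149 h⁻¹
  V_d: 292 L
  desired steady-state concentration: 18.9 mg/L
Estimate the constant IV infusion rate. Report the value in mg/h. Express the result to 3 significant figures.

82.2 mg/h

CL = k × Vd = 0.01490 × 292 = 4.351 L/h
At steady state, infusion rate R₀ = Css × CL = 18.9 × 4.351 = 82.23 mg/h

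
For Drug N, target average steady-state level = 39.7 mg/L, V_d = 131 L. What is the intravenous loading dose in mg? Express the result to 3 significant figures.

LD = Css × Vd = 39.7 × 131 = 5201 mg

5200 mg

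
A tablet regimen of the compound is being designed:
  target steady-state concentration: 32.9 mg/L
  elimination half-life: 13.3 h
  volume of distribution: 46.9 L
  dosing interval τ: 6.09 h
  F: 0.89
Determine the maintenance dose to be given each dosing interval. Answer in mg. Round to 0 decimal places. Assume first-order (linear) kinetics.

550 mg

k = ln2 / t½ = 0.693147 / 13.3 = 0.05212 h⁻¹
CL = k × Vd = 0.05212 × 46.9 = 2.444 L/h
At steady state, F × (Dose/τ) = Css × CL.
Dose = Css × CL × τ / F = 32.9 × 2.444 × 6.09 / 0.89 = 550.2 mg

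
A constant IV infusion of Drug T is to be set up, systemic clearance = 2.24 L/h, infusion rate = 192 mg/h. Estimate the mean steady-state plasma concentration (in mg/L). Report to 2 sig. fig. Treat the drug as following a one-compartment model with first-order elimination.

86 mg/L

At steady state Css = R₀ / CL = 192 / 2.240 = 85.71 mg/L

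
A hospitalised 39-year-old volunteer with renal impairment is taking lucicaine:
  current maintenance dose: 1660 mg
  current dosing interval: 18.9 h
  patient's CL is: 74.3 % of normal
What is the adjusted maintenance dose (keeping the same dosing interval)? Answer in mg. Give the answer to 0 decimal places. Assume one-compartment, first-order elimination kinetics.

1233 mg

To keep the same average steady-state level, dosing rate must scale with clearance.
CL ratio = 74.3 / 100 = 0.7430
New dose (same interval) = 1660 × 0.7430 = 1233 mg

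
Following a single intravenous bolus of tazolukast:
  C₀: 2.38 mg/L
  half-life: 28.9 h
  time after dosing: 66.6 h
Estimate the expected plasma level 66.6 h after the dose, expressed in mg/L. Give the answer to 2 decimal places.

k = ln2 / t½ = 0.693147 / 28.9 = 0.02398 h⁻¹
C = C₀ · e^(−k·t) = 2.380 × e^(−0.02398 × 66.6)
  = 2.380 × 0.2025 = 0.4820 mg/L

0.48 mg/L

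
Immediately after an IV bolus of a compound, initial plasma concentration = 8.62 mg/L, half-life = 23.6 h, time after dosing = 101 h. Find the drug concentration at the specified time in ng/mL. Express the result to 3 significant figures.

444 ng/mL

k = ln2 / t½ = 0.693147 / 23.6 = 0.02937 h⁻¹
C = C₀ · e^(−k·t) = 8.620 × e^(−0.02937 × 101)
  = 8.620 × 0.05149 = 0.4438 mg/L
Convert: 0.4438 mg/L × 1000 = 443.8 ng/mL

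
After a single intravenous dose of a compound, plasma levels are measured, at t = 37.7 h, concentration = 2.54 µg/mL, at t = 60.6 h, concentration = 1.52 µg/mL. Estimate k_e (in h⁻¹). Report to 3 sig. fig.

0.0224 h⁻¹

k = ln(C₁/C₂) / (t₂ − t₁) = ln(2.54/1.52) / (60.6 − 37.7)
  = 0.5135 / 22.90 = 0.02242 h⁻¹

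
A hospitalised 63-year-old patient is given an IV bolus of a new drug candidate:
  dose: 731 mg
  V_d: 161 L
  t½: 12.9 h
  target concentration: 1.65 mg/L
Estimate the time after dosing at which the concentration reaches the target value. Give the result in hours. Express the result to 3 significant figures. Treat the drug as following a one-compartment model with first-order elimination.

18.8 h

C₀ = Dose / Vd = 731.0 / 161 = 4.540 mg/L
k = ln2 / t½ = 0.693147 / 12.9 = 0.05373 h⁻¹
t = ln(C₀ / C) / k = ln(4.540 / 1.65) / 0.05373
  = ln(2.752) / 0.05373 = 1.012 / 0.05373 = 18.83 h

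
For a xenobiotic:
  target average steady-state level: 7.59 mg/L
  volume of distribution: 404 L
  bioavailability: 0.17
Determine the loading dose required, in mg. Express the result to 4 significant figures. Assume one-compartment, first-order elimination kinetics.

18040 mg

LD = Css × Vd / F = 7.59 × 404 / 0.17 = 18040 mg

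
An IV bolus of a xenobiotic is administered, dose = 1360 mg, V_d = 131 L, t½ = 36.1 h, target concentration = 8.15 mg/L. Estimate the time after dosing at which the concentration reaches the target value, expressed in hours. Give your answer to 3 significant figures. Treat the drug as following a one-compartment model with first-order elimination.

12.6 h

C₀ = Dose / Vd = 1360 / 131 = 10.38 mg/L
k = ln2 / t½ = 0.693147 / 36.1 = 0.01920 h⁻¹
t = ln(C₀ / C) / k = ln(10.38 / 8.15) / 0.01920
  = ln(1.274) / 0.01920 = 0.2422 / 0.01920 = 12.61 h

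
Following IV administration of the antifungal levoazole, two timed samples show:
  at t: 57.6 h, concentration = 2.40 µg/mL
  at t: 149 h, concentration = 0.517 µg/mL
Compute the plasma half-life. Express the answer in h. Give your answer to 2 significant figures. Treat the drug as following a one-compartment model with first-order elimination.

41 h

k = ln(C₁/C₂) / (t₂ − t₁) = ln(2.40/0.517) / (149 − 57.6)
  = 1.535 / 91.40 = 0.01679 h⁻¹
t½ = ln2 / k = 0.693147 / 0.01679 = 41.28 h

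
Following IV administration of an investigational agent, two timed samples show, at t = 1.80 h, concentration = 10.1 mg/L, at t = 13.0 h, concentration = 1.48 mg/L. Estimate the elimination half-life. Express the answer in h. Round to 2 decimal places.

k = ln(C₁/C₂) / (t₂ − t₁) = ln(10.1/1.48) / (13.0 − 1.80)
  = 1.920 / 11.20 = 0.1714 h⁻¹
t½ = ln2 / k = 0.693147 / 0.1714 = 4.044 h

4.04 h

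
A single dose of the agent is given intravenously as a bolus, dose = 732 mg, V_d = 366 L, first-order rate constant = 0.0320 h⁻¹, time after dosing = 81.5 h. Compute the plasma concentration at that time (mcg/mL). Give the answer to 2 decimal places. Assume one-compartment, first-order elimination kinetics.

C₀ = Dose / Vd = 732.0 / 366 = 2.000 mg/L
C = C₀ · e^(−k·t) = 2.000 × e^(−0.03200 × 81.5)
  = 2.000 × 0.07368 = 0.1474 mg/L
(0.1474 mg/L = 0.1474 mcg/mL)

0.15 mcg/mL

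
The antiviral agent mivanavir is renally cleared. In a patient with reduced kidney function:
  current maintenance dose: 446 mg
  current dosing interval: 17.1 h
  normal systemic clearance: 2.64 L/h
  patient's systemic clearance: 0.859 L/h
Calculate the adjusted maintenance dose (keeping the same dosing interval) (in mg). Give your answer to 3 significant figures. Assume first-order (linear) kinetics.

To keep the same average steady-state level, dosing rate must scale with clearance.
CL ratio = 0.859 / 2.64 = 0.3254
New dose (same interval) = 446 × 0.3254 = 145.1 mg

145 mg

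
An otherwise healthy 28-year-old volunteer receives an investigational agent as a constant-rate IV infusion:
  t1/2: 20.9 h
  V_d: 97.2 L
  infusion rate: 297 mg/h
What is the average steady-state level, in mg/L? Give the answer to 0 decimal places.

k = ln2 / t½ = 0.693147 / 20.9 = 0.03316 h⁻¹
CL = k × Vd = 0.03316 × 97.2 = 3.223 L/h
At steady state Css = R₀ / CL = 297 / 3.223 = 92.15 mg/L

92 mg/L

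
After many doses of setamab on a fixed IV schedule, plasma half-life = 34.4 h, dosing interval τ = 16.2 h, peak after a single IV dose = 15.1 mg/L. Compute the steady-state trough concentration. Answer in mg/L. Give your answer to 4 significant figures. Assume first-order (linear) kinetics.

k = ln2 / t½ = 0.693147 / 34.4 = 0.02015 h⁻¹
e^(−kτ) = e^(−0.02015 × 16.2) = 0.7215
Accumulation ratio R = 1 / (1 − e^(−kτ)) = 1 / (1 − 0.7215) = 3.591
Steady-state trough = C₀ × R × e^(−kτ) = 15.1 × 3.591 × 0.7215 = 39.12 mg/L

39.12 mg/L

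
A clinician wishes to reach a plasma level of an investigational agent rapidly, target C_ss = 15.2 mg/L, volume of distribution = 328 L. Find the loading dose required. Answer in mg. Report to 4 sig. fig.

4986 mg

LD = Css × Vd = 15.2 × 328 = 4986 mg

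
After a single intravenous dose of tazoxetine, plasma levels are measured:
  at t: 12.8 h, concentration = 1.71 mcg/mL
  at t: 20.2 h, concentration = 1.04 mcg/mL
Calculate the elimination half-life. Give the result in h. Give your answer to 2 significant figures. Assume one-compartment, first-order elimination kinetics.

10 h

k = ln(C₁/C₂) / (t₂ − t₁) = ln(1.71/1.04) / (20.2 − 12.8)
  = 0.4973 / 7.400 = 0.06720 h⁻¹
t½ = ln2 / k = 0.693147 / 0.06720 = 10.31 h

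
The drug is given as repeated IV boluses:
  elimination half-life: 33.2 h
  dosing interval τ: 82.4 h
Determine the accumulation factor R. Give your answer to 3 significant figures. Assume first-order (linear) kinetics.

1.22

k = ln2 / t½ = 0.693147 / 33.2 = 0.02088 h⁻¹
e^(−kτ) = e^(−0.02088 × 82.4) = 0.1790
Accumulation ratio R = 1 / (1 − e^(−kτ)) = 1 / (1 − 0.1790) = 1.218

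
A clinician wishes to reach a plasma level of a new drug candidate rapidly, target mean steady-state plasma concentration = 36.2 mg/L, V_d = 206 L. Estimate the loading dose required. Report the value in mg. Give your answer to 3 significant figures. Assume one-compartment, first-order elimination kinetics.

LD = Css × Vd = 36.2 × 206 = 7457 mg

7460 mg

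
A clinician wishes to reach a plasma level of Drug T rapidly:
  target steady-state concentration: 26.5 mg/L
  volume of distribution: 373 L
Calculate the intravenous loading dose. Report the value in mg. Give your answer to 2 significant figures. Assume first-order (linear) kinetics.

LD = Css × Vd = 26.5 × 373 = 9885 mg

9900 mg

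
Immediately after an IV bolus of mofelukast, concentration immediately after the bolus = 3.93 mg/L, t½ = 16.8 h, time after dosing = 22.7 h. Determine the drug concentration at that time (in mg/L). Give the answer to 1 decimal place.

1.5 mg/L

k = ln2 / t½ = 0.693147 / 16.8 = 0.04126 h⁻¹
C = C₀ · e^(−k·t) = 3.930 × e^(−0.04126 × 22.7)
  = 3.930 × 0.3920 = 1.541 mg/L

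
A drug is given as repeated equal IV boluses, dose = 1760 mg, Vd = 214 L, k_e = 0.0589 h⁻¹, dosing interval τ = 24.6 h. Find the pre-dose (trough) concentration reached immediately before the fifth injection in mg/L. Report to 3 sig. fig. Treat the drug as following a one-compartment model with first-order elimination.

C₀ per dose = Dose / Vd = 1760 / 214 = 8.224 mg/L
Fraction remaining after one interval: r = e^(−kτ) = e^(−0.05890 × 24.6) = 0.2348
Before dose 5, 4 doses have been given (aged 1τ, 2τ, 3τ, 4τ).
C_trough = C₀ × (r + r² + … + r^4) = C₀ × r(1−r^4)/(1−r)
        = 8.224 × 0.2348 × (1 − 0.003039) / (1 − 0.2348) = 2.516 mg/L

2.52 mg/L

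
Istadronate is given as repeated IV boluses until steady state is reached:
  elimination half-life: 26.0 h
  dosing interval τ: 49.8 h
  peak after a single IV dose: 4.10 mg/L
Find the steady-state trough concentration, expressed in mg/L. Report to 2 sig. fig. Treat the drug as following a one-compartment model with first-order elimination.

1.5 mg/L

k = ln2 / t½ = 0.693147 / 26.0 = 0.02666 h⁻¹
e^(−kτ) = e^(−0.02666 × 49.8) = 0.2651
Accumulation ratio R = 1 / (1 − e^(−kτ)) = 1 / (1 − 0.2651) = 1.361
Steady-state trough = C₀ × R × e^(−kτ) = 4.10 × 1.361 × 0.2651 = 1.479 mg/L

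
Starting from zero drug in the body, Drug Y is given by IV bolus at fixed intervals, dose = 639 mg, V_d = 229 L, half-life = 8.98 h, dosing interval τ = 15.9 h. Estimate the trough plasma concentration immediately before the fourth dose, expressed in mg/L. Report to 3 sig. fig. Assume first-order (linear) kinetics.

C₀ per dose = Dose / Vd = 639 / 229 = 2.790 mg/L
k = ln2 / t½ = 0.693147 / 8.98 = 0.07719 h⁻¹
Fraction remaining after one interval: r = e^(−kτ) = e^(−0.07719 × 15.9) = 0.2931
Before dose 4, 3 doses have been given (aged 1τ, 2τ, 3τ).
C_trough = C₀ × (r + r² + … + r^3) = C₀ × r(1−r^3)/(1−r)
        = 2.790 × 0.2931 × (1 − 0.02518) / (1 − 0.2931) = 1.128 mg/L

1.13 mg/L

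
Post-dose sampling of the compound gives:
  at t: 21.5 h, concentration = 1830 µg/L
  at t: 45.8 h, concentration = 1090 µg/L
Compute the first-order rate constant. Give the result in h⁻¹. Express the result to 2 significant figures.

0.021 h⁻¹

k = ln(C₁/C₂) / (t₂ − t₁) = ln(1830/1090) / (45.8 − 21.5)
  = 0.5181 / 24.30 = 0.02132 h⁻¹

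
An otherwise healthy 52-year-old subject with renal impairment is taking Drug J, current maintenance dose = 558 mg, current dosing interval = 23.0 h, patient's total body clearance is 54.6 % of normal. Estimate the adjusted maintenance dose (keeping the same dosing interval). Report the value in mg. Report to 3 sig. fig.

To keep the same average steady-state level, dosing rate must scale with clearance.
CL ratio = 54.6 / 100 = 0.5460
New dose (same interval) = 558 × 0.5460 = 304.7 mg

305 mg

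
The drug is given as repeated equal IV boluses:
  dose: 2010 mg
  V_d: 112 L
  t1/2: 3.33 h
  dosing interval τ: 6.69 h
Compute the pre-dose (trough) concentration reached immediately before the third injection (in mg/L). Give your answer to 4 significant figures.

5.566 mg/L

C₀ per dose = Dose / Vd = 2010 / 112 = 17.95 mg/L
k = ln2 / t½ = 0.693147 / 3.33 = 0.2082 h⁻¹
Fraction remaining after one interval: r = e^(−kτ) = e^(−0.2082 × 6.69) = 0.2484
Before dose 3, 2 doses have been given (aged 1τ, 2τ).
C_trough = C₀ × (r + r²) = 17.95 × (0.2484 + 0.06170) = 5.566 mg/L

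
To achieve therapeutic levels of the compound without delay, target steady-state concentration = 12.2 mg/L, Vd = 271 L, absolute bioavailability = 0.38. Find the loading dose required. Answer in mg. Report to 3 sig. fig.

LD = Css × Vd / F = 12.2 × 271 / 0.38 = 8701 mg

8700 mg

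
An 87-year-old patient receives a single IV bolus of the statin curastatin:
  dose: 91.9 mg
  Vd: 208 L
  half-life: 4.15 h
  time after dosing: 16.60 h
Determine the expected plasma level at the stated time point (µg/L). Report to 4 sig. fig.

C₀ = Dose / Vd = 91.90 / 208 = 0.4418 mg/L
k = ln2 / t½ = 0.693147 / 4.15 = 0.1670 h⁻¹
t / t½ = 16.60 / 4.15 = 4 half-lives
C = C₀ × (1/2)^4 = 0.4418 × 0.06250 = 0.02761 mg/L
Convert: 0.02761 mg/L × 1000 = 27.61 µg/L

27.61 µg/L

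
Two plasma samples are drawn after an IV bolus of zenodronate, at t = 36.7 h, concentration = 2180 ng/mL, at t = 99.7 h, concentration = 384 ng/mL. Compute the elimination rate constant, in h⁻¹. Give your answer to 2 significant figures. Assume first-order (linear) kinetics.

k = ln(C₁/C₂) / (t₂ − t₁) = ln(2180/384) / (99.7 − 36.7)
  = 1.736 / 63.00 = 0.02756 h⁻¹

0.028 h⁻¹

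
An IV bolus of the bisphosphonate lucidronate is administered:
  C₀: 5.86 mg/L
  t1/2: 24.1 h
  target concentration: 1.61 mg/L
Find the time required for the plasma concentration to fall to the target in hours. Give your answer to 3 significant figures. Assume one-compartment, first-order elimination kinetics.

44.9 h

k = ln2 / t½ = 0.693147 / 24.1 = 0.02876 h⁻¹
t = ln(C₀ / C) / k = ln(5.860 / 1.61) / 0.02876
  = ln(3.640) / 0.02876 = 1.292 / 0.02876 = 44.92 h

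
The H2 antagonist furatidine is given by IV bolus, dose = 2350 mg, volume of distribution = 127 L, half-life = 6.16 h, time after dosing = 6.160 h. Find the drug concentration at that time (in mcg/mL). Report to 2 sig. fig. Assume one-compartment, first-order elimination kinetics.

C₀ = Dose / Vd = 2350 / 127 = 18.50 mg/L
k = ln2 / t½ = 0.693147 / 6.16 = 0.1125 h⁻¹
t / t½ = 6.160 / 6.16 = 1 half-lives
C = C₀ × (1/2)^1 = 18.50 × 0.5000 = 9.250 mg/L
(9.250 mg/L = 9.250 mcg/mL)

9.3 mcg/mL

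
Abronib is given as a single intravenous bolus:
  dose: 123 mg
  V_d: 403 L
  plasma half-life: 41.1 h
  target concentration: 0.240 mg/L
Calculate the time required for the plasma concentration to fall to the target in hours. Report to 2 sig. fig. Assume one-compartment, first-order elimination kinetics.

C₀ = Dose / Vd = 123.0 / 403 = 0.3052 mg/L
k = ln2 / t½ = 0.693147 / 41.1 = 0.01686 h⁻¹
t = ln(C₀ / C) / k = ln(0.3052 / 0.240) / 0.01686
  = ln(1.272) / 0.01686 = 0.2406 / 0.01686 = 14.27 h

14 h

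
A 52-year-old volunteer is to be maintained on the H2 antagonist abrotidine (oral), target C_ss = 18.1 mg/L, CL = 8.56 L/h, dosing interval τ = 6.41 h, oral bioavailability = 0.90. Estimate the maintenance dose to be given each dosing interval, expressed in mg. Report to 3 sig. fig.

1100 mg

At steady state, F × (Dose/τ) = Css × CL.
Dose = Css × CL × τ / F = 18.1 × 8.560 × 6.41 / 0.90 = 1103 mg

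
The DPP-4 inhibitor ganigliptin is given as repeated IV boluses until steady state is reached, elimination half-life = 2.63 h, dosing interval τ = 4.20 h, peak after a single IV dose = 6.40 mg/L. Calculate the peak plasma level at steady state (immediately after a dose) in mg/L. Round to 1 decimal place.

9.6 mg/L

k = ln2 / t½ = 0.693147 / 2.63 = 0.2636 h⁻¹
e^(−kτ) = e^(−0.2636 × 4.20) = 0.3305
Accumulation ratio R = 1 / (1 − e^(−kτ)) = 1 / (1 − 0.3305) = 1.494
Steady-state peak = C₀ × R = 6.40 × 1.494 = 9.562 mg/L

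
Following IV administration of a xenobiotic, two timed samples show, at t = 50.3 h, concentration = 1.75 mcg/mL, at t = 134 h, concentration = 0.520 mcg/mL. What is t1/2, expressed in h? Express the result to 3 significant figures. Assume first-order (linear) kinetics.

k = ln(C₁/C₂) / (t₂ − t₁) = ln(1.75/0.520) / (134 − 50.3)
  = 1.214 / 83.70 = 0.01450 h⁻¹
t½ = ln2 / k = 0.693147 / 0.01450 = 47.80 h

47.8 h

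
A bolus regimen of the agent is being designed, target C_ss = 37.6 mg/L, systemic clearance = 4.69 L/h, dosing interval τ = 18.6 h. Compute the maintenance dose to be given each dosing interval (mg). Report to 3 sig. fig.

At steady state, Dose/τ = Css × CL.
Dose = Css × CL × τ = 37.6 × 4.690 × 18.6 = 3280 mg

3280 mg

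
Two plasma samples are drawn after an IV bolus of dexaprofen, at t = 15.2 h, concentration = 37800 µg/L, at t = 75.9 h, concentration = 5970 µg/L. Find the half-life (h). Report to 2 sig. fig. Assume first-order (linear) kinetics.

23 h

k = ln(C₁/C₂) / (t₂ − t₁) = ln(37800/5970) / (75.9 − 15.2)
  = 1.846 / 60.70 = 0.03041 h⁻¹
t½ = ln2 / k = 0.693147 / 0.03041 = 22.79 h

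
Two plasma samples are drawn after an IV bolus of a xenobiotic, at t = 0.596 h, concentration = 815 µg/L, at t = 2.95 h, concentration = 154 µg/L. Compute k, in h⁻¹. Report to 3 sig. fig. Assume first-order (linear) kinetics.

0.708 h⁻¹

k = ln(C₁/C₂) / (t₂ − t₁) = ln(815/154) / (2.95 − 0.596)
  = 1.666 / 2.354 = 0.7077 h⁻¹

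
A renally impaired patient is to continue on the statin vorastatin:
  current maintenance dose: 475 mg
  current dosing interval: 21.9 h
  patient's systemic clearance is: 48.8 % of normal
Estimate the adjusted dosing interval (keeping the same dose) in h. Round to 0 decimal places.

To keep the same average steady-state level, dosing rate must scale with clearance.
CL ratio = 48.8 / 100 = 0.4880
New interval (same dose) = 21.9 / 0.4880 = 44.88 h

45 h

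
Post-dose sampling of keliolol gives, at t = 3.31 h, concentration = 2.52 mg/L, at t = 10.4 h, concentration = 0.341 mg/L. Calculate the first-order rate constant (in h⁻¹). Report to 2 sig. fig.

0.28 h⁻¹

k = ln(C₁/C₂) / (t₂ − t₁) = ln(2.52/0.341) / (10.4 − 3.31)
  = 2.000 / 7.090 = 0.2821 h⁻¹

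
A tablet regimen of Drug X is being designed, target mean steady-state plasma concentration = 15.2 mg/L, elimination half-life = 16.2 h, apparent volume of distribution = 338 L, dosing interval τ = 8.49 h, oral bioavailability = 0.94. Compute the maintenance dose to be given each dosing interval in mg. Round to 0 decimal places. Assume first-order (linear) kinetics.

1985 mg

k = ln2 / t½ = 0.693147 / 16.2 = 0.04279 h⁻¹
CL = k × Vd = 0.04279 × 338 = 14.46 L/h
At steady state, F × (Dose/τ) = Css × CL.
Dose = Css × CL × τ / F = 15.2 × 14.46 × 8.49 / 0.94 = 1985 mg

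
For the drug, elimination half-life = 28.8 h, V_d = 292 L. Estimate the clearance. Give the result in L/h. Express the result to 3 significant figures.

7.03 L/h

k = ln2 / t½ = 0.693147 / 28.8 = 0.02407 h⁻¹
CL = k × Vd = 0.02407 × 292 = 7.028 L/h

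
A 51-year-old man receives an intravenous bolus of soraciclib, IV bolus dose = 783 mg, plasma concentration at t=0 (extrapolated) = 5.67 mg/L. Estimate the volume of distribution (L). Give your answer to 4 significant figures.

Vd = Dose / C₀ = 783.0 / 5.67 = 138.1 L

138.1 L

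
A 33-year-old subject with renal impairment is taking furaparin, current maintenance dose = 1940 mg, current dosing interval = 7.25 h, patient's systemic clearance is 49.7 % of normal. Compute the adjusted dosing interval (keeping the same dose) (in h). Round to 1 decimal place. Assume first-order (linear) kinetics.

To keep the same average steady-state level, dosing rate must scale with clearance.
CL ratio = 49.7 / 100 = 0.4970
New interval (same dose) = 7.25 / 0.4970 = 14.59 h

14.6 h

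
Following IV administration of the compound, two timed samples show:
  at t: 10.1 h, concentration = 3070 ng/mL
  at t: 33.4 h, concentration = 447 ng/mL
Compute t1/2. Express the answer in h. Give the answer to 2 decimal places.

8.38 h

k = ln(C₁/C₂) / (t₂ − t₁) = ln(3070/447) / (33.4 − 10.1)
  = 1.927 / 23.30 = 0.08270 h⁻¹
t½ = ln2 / k = 0.693147 / 0.08270 = 8.381 h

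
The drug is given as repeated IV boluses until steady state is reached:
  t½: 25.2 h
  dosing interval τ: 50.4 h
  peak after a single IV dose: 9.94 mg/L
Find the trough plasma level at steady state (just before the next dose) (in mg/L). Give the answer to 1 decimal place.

k = ln2 / t½ = 0.693147 / 25.2 = 0.02751 h⁻¹
e^(−kτ) = e^(−0.02751 × 50.4) = 0.2499
Accumulation ratio R = 1 / (1 − e^(−kτ)) = 1 / (1 − 0.2499) = 1.333
Steady-state trough = C₀ × R × e^(−kτ) = 9.94 × 1.333 × 0.2499 = 3.311 mg/L

3.3 mg/L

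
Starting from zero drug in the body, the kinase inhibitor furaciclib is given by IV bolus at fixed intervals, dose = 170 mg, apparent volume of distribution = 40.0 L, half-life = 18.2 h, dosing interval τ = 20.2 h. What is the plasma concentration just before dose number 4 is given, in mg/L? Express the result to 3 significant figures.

3.30 mg/L

C₀ per dose = Dose / Vd = 170 / 40.0 = 4.250 mg/L
k = ln2 / t½ = 0.693147 / 18.2 = 0.03809 h⁻¹
Fraction remaining after one interval: r = e^(−kτ) = e^(−0.03809 × 20.2) = 0.4633
Before dose 4, 3 doses have been given (aged 1τ, 2τ, 3τ).
C_trough = C₀ × (r + r² + … + r^3) = C₀ × r(1−r^3)/(1−r)
        = 4.250 × 0.4633 × (1 − 0.09945) / (1 − 0.4633) = 3.304 mg/L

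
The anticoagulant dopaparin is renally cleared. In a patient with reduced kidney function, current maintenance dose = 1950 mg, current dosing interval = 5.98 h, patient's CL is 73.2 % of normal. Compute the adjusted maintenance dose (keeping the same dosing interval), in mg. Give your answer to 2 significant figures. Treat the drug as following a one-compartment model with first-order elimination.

1400 mg

To keep the same average steady-state level, dosing rate must scale with clearance.
CL ratio = 73.2 / 100 = 0.7320
New dose (same interval) = 1950 × 0.7320 = 1427 mg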